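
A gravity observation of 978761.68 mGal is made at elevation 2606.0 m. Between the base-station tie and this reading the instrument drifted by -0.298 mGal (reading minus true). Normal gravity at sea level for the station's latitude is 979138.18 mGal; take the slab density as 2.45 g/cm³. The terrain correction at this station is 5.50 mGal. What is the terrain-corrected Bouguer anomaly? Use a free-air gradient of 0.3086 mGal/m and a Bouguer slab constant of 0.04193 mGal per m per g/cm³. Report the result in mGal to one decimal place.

165.8

Drift-corrected reading = 978761.68 − (-0.298) = 978761.978 mGal
Free-air correction = 0.3086 × 2606.0 = 804.21 mGal
Free-air anomaly = 978761.978 − 979138.18 + (804.21) = 428.008 mGal
Bouguer slab correction = 0.04193 × 2.45 × 2606.0 = 267.71 mGal
Simple Bouguer anomaly = 428.008 − (267.71) = 160.298 mGal
Complete Bouguer anomaly = 160.298 + 5.50 = 165.798 mGal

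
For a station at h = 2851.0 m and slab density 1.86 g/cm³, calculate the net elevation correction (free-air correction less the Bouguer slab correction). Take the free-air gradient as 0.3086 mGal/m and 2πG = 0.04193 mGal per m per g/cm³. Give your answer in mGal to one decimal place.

Combined gradient = 0.3086 − 0.04193 × 1.86 = 0.2306102 mGal/m
Combined elevation correction = 0.2306102 × 2851.0 = 657.5 mGal

657.5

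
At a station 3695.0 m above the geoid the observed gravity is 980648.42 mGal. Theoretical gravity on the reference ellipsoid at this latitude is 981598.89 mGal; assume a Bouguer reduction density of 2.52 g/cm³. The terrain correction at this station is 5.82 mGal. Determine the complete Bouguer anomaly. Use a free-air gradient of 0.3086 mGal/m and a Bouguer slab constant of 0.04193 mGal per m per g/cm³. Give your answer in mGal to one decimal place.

Free-air correction = 0.3086 × 3695.0 = 1140.28 mGal
Free-air anomaly = 980648.42 − 981598.89 + (1140.28) = 189.81 mGal
Bouguer slab correction = 0.04193 × 2.52 × 3695.0 = 390.43 mGal
Simple Bouguer anomaly = 189.81 − (390.43) = -200.62 mGal
Complete Bouguer anomaly = -200.62 + 5.82 = -194.80 mGal

-194.8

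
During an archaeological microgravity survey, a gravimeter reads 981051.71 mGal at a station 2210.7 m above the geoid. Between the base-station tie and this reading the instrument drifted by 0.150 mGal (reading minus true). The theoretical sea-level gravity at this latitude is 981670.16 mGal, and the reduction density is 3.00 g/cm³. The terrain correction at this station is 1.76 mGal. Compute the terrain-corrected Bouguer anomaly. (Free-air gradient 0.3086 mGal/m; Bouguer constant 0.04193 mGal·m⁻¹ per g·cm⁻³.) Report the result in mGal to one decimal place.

Drift-corrected reading = 981051.71 − (0.150) = 981051.560 mGal
Free-air correction = 0.3086 × 2210.7 = 682.22 mGal
Free-air anomaly = 981051.560 − 981670.16 + (682.22) = 63.620 mGal
Bouguer slab correction = 0.04193 × 3.00 × 2210.7 = 278.08 mGal
Simple Bouguer anomaly = 63.620 − (278.08) = -214.460 mGal
Complete Bouguer anomaly = -214.460 + 1.76 = -212.700 mGal

-212.7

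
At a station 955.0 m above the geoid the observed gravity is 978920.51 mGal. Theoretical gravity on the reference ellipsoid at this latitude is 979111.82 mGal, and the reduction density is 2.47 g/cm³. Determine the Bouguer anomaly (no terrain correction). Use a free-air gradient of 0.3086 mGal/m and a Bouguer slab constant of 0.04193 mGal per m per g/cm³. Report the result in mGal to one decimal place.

4.5

Free-air correction = 0.3086 × 955.0 = 294.71 mGal
Free-air anomaly = 978920.51 − 979111.82 + (294.71) = 103.40 mGal
Bouguer slab correction = 0.04193 × 2.47 × 955.0 = 98.91 mGal
Simple Bouguer anomaly = 103.40 − (98.91) = 4.49 mGal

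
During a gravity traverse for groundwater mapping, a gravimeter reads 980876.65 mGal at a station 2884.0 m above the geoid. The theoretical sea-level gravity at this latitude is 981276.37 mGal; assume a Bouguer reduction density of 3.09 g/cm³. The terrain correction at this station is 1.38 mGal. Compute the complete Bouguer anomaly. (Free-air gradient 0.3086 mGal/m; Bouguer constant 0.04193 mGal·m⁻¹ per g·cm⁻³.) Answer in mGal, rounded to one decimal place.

118.0

Free-air correction = 0.3086 × 2884.0 = 890.00 mGal
Free-air anomaly = 980876.65 − 981276.37 + (890.00) = 490.28 mGal
Bouguer slab correction = 0.04193 × 3.09 × 2884.0 = 373.66 mGal
Simple Bouguer anomaly = 490.28 − (373.66) = 116.62 mGal
Complete Bouguer anomaly = 116.62 + 1.38 = 118.00 mGal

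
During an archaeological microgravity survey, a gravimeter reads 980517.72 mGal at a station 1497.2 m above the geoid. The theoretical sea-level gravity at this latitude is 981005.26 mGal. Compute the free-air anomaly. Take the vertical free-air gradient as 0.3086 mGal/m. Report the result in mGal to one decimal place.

Free-air correction = 0.3086 × 1497.2 = 462.04 mGal
Free-air anomaly = 980517.72 − 981005.26 + (462.04) = -25.50 mGal

-25.5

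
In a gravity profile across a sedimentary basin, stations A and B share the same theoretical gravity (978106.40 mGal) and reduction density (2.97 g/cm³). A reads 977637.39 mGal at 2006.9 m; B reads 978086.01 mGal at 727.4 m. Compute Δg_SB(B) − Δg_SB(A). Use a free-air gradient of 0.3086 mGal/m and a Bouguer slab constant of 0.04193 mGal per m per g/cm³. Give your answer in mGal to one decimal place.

213.1

Δg_SB(A) = 977637.39 − 978106.40 + 0.3086×2006.9 − 0.04193×2.97×2006.9 = -99.60 mGal
Δg_SB(B) = 978086.01 − 978106.40 + 0.3086×727.4 − 0.04193×2.97×727.4 = 113.50 mGal
Difference = 113.50 − (-99.60) = 213.10 mGal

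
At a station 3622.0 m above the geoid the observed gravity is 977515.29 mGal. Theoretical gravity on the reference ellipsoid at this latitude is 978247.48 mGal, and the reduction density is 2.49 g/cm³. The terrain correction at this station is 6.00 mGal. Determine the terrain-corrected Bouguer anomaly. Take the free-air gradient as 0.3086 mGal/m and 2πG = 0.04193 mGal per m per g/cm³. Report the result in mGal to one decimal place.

13.4

Free-air correction = 0.3086 × 3622.0 = 1117.75 mGal
Free-air anomaly = 977515.29 − 978247.48 + (1117.75) = 385.56 mGal
Bouguer slab correction = 0.04193 × 2.49 × 3622.0 = 378.16 mGal
Simple Bouguer anomaly = 385.56 − (378.16) = 7.40 mGal
Complete Bouguer anomaly = 7.40 + 6.00 = 13.40 mGal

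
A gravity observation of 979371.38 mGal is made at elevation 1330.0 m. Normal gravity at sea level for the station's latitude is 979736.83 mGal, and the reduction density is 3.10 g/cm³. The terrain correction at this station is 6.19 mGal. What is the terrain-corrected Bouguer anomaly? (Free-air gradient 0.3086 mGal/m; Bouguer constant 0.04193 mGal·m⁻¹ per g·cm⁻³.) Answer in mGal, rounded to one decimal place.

Free-air correction = 0.3086 × 1330.0 = 410.44 mGal
Free-air anomaly = 979371.38 − 979736.83 + (410.44) = 44.99 mGal
Bouguer slab correction = 0.04193 × 3.10 × 1330.0 = 172.88 mGal
Simple Bouguer anomaly = 44.99 − (172.88) = -127.89 mGal
Complete Bouguer anomaly = -127.89 + 6.19 = -121.70 mGal

-121.7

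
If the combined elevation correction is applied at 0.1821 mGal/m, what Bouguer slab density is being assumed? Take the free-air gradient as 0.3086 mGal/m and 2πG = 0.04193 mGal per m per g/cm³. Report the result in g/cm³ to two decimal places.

0.1821 = 0.3086 − 0.04193 × ρ
ρ = (0.3086 − 0.1821) / 0.04193 = 3.02 g/cm³

3.02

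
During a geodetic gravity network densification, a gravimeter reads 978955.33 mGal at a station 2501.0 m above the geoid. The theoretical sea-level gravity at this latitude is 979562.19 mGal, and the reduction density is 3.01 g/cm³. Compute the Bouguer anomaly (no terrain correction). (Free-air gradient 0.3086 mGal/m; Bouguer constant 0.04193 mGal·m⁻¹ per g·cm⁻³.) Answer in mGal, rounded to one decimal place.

-150.7

Free-air correction = 0.3086 × 2501.0 = 771.81 mGal
Free-air anomaly = 978955.33 − 979562.19 + (771.81) = 164.95 mGal
Bouguer slab correction = 0.04193 × 3.01 × 2501.0 = 315.65 mGal
Simple Bouguer anomaly = 164.95 − (315.65) = -150.70 mGal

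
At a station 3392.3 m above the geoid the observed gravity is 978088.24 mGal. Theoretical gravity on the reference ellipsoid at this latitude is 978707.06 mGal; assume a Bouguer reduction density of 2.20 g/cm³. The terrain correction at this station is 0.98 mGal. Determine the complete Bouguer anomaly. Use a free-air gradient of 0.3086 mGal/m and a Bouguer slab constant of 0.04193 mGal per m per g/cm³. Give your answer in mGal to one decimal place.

Free-air correction = 0.3086 × 3392.3 = 1046.86 mGal
Free-air anomaly = 978088.24 − 978707.06 + (1046.86) = 428.04 mGal
Bouguer slab correction = 0.04193 × 2.20 × 3392.3 = 312.93 mGal
Simple Bouguer anomaly = 428.04 − (312.93) = 115.11 mGal
Complete Bouguer anomaly = 115.11 + 0.98 = 116.09 mGal

116.1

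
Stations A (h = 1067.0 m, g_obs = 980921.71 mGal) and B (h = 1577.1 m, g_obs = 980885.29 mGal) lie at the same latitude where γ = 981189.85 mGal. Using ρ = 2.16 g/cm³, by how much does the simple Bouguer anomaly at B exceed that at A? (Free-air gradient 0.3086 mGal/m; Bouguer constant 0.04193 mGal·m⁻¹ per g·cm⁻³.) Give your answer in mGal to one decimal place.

Δg_SB(A) = 980921.71 − 981189.85 + 0.3086×1067.0 − 0.04193×2.16×1067.0 = -35.50 mGal
Δg_SB(B) = 980885.29 − 981189.85 + 0.3086×1577.1 − 0.04193×2.16×1577.1 = 39.30 mGal
Difference = 39.30 − (-35.50) = 74.80 mGal

74.8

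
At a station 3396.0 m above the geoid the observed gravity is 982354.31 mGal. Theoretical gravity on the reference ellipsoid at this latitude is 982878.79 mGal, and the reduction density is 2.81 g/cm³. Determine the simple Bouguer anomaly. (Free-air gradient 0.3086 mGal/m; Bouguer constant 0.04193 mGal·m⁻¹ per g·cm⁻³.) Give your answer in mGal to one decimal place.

123.4

Free-air correction = 0.3086 × 3396.0 = 1048.01 mGal
Free-air anomaly = 982354.31 − 982878.79 + (1048.01) = 523.53 mGal
Bouguer slab correction = 0.04193 × 2.81 × 3396.0 = 400.13 mGal
Simple Bouguer anomaly = 523.53 − (400.13) = 123.40 mGal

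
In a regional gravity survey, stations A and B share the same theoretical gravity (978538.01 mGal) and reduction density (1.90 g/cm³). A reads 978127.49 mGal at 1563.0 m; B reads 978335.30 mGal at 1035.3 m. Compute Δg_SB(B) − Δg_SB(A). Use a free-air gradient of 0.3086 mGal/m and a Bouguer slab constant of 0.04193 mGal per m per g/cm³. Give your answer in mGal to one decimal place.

87.0

Δg_SB(A) = 978127.49 − 978538.01 + 0.3086×1563.0 − 0.04193×1.90×1563.0 = -52.70 mGal
Δg_SB(B) = 978335.30 − 978538.01 + 0.3086×1035.3 − 0.04193×1.90×1035.3 = 34.30 mGal
Difference = 34.30 − (-52.70) = 87.00 mGal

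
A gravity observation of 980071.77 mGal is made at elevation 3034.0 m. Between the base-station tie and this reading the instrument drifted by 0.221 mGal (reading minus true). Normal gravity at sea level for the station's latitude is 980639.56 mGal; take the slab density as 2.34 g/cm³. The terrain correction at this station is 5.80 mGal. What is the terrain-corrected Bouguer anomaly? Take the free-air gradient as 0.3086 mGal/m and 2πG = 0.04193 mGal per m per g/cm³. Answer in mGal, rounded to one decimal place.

76.4

Drift-corrected reading = 980071.77 − (0.221) = 980071.549 mGal
Free-air correction = 0.3086 × 3034.0 = 936.29 mGal
Free-air anomaly = 980071.549 − 980639.56 + (936.29) = 368.279 mGal
Bouguer slab correction = 0.04193 × 2.34 × 3034.0 = 297.68 mGal
Simple Bouguer anomaly = 368.279 − (297.68) = 70.599 mGal
Complete Bouguer anomaly = 70.599 + 5.80 = 76.399 mGal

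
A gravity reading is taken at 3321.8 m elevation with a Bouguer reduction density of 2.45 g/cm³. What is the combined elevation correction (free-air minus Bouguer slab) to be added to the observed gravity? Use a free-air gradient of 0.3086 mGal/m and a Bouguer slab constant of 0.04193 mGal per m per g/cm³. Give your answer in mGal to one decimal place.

Combined gradient = 0.3086 − 0.04193 × 2.45 = 0.2058715 mGal/m
Combined elevation correction = 0.2058715 × 3321.8 = 683.9 mGal

683.9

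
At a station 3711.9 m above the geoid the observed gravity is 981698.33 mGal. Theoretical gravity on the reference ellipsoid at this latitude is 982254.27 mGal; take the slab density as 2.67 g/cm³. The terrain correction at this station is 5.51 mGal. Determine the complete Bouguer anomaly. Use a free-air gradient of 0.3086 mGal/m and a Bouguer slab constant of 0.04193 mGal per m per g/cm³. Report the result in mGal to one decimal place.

Free-air correction = 0.3086 × 3711.9 = 1145.49 mGal
Free-air anomaly = 981698.33 − 982254.27 + (1145.49) = 589.55 mGal
Bouguer slab correction = 0.04193 × 2.67 × 3711.9 = 415.56 mGal
Simple Bouguer anomaly = 589.55 − (415.56) = 173.99 mGal
Complete Bouguer anomaly = 173.99 + 5.51 = 179.50 mGal

179.5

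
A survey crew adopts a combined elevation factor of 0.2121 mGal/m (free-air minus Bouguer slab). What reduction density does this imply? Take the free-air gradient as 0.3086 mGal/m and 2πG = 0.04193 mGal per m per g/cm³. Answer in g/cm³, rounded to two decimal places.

0.2121 = 0.3086 − 0.04193 × ρ
ρ = (0.3086 − 0.2121) / 0.04193 = 2.30 g/cm³

2.30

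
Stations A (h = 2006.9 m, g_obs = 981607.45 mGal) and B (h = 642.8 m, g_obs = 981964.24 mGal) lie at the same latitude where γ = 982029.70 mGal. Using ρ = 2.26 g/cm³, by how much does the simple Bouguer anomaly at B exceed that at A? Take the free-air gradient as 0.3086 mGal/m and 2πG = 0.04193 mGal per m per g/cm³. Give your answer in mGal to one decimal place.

Δg_SB(A) = 981607.45 − 982029.70 + 0.3086×2006.9 − 0.04193×2.26×2006.9 = 6.90 mGal
Δg_SB(B) = 981964.24 − 982029.70 + 0.3086×642.8 − 0.04193×2.26×642.8 = 72.00 mGal
Difference = 72.00 − (6.90) = 65.10 mGal

65.1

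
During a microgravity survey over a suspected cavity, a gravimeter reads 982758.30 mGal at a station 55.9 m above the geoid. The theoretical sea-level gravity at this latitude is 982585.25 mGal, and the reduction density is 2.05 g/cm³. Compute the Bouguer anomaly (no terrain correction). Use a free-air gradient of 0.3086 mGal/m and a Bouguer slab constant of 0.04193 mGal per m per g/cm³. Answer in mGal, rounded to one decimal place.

Free-air correction = 0.3086 × 55.9 = 17.25 mGal
Free-air anomaly = 982758.30 − 982585.25 + (17.25) = 190.30 mGal
Bouguer slab correction = 0.04193 × 2.05 × 55.9 = 4.80 mGal
Simple Bouguer anomaly = 190.30 − (4.80) = 185.50 mGal

185.5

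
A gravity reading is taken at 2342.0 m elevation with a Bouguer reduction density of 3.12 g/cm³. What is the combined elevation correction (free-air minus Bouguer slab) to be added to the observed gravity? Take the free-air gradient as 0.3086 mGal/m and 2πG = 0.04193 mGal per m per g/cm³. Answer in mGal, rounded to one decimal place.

Combined gradient = 0.3086 − 0.04193 × 3.12 = 0.1777784 mGal/m
Combined elevation correction = 0.1777784 × 2342.0 = 416.4 mGal

416.4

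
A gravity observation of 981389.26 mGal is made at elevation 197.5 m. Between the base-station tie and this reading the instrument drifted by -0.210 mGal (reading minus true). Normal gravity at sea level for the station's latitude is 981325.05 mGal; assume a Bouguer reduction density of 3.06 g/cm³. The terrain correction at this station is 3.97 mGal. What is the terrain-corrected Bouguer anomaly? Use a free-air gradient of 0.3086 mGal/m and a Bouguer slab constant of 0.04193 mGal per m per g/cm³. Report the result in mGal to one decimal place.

104.0

Drift-corrected reading = 981389.26 − (-0.210) = 981389.470 mGal
Free-air correction = 0.3086 × 197.5 = 60.95 mGal
Free-air anomaly = 981389.470 − 981325.05 + (60.95) = 125.370 mGal
Bouguer slab correction = 0.04193 × 3.06 × 197.5 = 25.34 mGal
Simple Bouguer anomaly = 125.370 − (25.34) = 100.030 mGal
Complete Bouguer anomaly = 100.030 + 3.97 = 104.000 mGal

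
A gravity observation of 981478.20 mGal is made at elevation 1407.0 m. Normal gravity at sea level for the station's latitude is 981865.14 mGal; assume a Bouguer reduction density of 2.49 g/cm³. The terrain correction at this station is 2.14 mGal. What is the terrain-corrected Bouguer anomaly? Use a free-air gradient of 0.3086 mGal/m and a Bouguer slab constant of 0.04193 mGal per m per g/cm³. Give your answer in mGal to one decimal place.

Free-air correction = 0.3086 × 1407.0 = 434.20 mGal
Free-air anomaly = 981478.20 − 981865.14 + (434.20) = 47.26 mGal
Bouguer slab correction = 0.04193 × 2.49 × 1407.0 = 146.90 mGal
Simple Bouguer anomaly = 47.26 − (146.90) = -99.64 mGal
Complete Bouguer anomaly = -99.64 + 2.14 = -97.50 mGal

-97.5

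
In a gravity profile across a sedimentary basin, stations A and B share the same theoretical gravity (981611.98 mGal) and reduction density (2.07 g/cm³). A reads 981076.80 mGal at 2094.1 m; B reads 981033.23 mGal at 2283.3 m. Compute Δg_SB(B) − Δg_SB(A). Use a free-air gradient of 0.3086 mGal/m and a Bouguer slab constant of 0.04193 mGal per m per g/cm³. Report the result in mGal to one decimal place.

-1.6

Δg_SB(A) = 981076.80 − 981611.98 + 0.3086×2094.1 − 0.04193×2.07×2094.1 = -70.70 mGal
Δg_SB(B) = 981033.23 − 981611.98 + 0.3086×2283.3 − 0.04193×2.07×2283.3 = -72.30 mGal
Difference = -72.30 − (-70.70) = -1.60 mGal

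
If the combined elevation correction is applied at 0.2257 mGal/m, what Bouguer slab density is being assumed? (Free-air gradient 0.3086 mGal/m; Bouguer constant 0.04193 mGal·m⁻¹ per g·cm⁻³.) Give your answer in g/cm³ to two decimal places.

1.98

0.2257 = 0.3086 − 0.04193 × ρ
ρ = (0.3086 − 0.2257) / 0.04193 = 1.98 g/cm³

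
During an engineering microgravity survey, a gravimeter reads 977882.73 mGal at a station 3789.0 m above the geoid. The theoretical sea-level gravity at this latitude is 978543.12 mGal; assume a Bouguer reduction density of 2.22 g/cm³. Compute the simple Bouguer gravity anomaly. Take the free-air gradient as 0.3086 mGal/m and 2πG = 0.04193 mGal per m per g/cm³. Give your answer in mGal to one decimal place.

156.2

Free-air correction = 0.3086 × 3789.0 = 1169.29 mGal
Free-air anomaly = 977882.73 − 978543.12 + (1169.29) = 508.90 mGal
Bouguer slab correction = 0.04193 × 2.22 × 3789.0 = 352.70 mGal
Simple Bouguer anomaly = 508.90 − (352.70) = 156.20 mGal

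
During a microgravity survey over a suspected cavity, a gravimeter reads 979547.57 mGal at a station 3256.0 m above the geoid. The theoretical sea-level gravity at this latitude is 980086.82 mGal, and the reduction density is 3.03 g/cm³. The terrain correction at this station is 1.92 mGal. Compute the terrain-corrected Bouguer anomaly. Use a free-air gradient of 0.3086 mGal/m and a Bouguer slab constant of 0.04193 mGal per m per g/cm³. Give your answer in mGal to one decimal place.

53.8

Free-air correction = 0.3086 × 3256.0 = 1004.80 mGal
Free-air anomaly = 979547.57 − 980086.82 + (1004.80) = 465.55 mGal
Bouguer slab correction = 0.04193 × 3.03 × 3256.0 = 413.67 mGal
Simple Bouguer anomaly = 465.55 − (413.67) = 51.88 mGal
Complete Bouguer anomaly = 51.88 + 1.92 = 53.80 mGal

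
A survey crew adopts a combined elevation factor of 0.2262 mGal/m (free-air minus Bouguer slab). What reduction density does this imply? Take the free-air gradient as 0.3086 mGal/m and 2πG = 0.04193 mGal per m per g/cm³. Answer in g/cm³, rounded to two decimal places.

0.2262 = 0.3086 − 0.04193 × ρ
ρ = (0.3086 − 0.2262) / 0.04193 = 1.97 g/cm³

1.97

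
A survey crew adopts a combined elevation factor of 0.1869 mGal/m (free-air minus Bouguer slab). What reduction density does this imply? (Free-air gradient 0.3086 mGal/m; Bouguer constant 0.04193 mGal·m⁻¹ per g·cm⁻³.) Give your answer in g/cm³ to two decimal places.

2.90

0.1869 = 0.3086 − 0.04193 × ρ
ρ = (0.3086 − 0.1869) / 0.04193 = 2.90 g/cm³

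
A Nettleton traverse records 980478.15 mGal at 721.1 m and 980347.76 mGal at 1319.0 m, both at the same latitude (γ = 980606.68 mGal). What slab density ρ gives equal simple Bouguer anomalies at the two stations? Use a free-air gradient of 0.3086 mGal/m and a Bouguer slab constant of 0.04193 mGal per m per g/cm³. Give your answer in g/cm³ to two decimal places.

Δg_obs = 980347.76 − 980478.15 = -130.39 mGal over Δh = 1319.0 − 721.1 = 597.9 m
Equal Bouguer anomalies ⇒ Δg_obs + (0.3086 − 0.04193ρ)·Δh = 0
0.3086 − 0.04193ρ = −Δg_obs/Δh = 0.21808
ρ = (0.3086 − 0.21808) / 0.04193 = 2.16 g/cm³

2.16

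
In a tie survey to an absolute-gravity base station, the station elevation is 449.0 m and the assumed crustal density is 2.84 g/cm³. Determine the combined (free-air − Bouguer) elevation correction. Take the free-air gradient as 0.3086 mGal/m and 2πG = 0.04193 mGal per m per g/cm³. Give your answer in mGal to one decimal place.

Combined gradient = 0.3086 − 0.04193 × 2.84 = 0.1895188 mGal/m
Combined elevation correction = 0.1895188 × 449.0 = 85.1 mGal

85.1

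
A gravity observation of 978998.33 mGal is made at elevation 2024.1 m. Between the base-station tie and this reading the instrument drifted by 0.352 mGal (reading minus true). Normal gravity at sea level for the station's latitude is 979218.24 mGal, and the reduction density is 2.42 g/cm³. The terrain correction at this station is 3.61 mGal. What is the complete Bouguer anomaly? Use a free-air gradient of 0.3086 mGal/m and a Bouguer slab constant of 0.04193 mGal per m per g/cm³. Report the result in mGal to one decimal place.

Drift-corrected reading = 978998.33 − (0.352) = 978997.978 mGal
Free-air correction = 0.3086 × 2024.1 = 624.64 mGal
Free-air anomaly = 978997.978 − 979218.24 + (624.64) = 404.378 mGal
Bouguer slab correction = 0.04193 × 2.42 × 2024.1 = 205.39 mGal
Simple Bouguer anomaly = 404.378 − (205.39) = 198.988 mGal
Complete Bouguer anomaly = 198.988 + 3.61 = 202.598 mGal

202.6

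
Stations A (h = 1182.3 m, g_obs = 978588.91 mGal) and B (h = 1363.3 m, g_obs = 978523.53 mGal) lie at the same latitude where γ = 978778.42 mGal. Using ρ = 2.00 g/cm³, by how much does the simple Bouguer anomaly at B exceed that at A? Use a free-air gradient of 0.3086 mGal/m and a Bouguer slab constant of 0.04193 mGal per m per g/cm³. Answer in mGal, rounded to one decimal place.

Δg_SB(A) = 978588.91 − 978778.42 + 0.3086×1182.3 − 0.04193×2.00×1182.3 = 76.20 mGal
Δg_SB(B) = 978523.53 − 978778.42 + 0.3086×1363.3 − 0.04193×2.00×1363.3 = 51.50 mGal
Difference = 51.50 − (76.20) = -24.70 mGal

-24.7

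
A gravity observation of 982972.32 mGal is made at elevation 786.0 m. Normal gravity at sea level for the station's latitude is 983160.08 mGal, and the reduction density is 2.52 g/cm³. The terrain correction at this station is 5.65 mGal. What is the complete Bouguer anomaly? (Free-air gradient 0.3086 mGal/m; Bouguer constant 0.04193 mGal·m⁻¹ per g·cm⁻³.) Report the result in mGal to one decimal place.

Free-air correction = 0.3086 × 786.0 = 242.56 mGal
Free-air anomaly = 982972.32 − 983160.08 + (242.56) = 54.80 mGal
Bouguer slab correction = 0.04193 × 2.52 × 786.0 = 83.05 mGal
Simple Bouguer anomaly = 54.80 − (83.05) = -28.25 mGal
Complete Bouguer anomaly = -28.25 + 5.65 = -22.60 mGal

-22.6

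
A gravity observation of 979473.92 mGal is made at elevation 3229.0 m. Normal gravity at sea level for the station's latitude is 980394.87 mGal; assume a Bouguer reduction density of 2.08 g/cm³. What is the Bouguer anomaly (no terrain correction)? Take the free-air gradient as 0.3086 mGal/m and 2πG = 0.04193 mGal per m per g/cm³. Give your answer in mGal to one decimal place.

Free-air correction = 0.3086 × 3229.0 = 996.47 mGal
Free-air anomaly = 979473.92 − 980394.87 + (996.47) = 75.52 mGal
Bouguer slab correction = 0.04193 × 2.08 × 3229.0 = 281.62 mGal
Simple Bouguer anomaly = 75.52 − (281.62) = -206.10 mGal

-206.1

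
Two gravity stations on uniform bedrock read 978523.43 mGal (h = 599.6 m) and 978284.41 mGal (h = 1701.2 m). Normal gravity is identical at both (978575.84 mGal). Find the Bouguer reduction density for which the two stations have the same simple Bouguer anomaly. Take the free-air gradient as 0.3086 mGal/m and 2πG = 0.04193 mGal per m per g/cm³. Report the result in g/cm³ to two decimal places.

Δg_obs = 978284.41 − 978523.43 = -239.02 mGal over Δh = 1701.2 − 599.6 = 1101.6 m
Equal Bouguer anomalies ⇒ Δg_obs + (0.3086 − 0.04193ρ)·Δh = 0
0.3086 − 0.04193ρ = −Δg_obs/Δh = 0.21698
ρ = (0.3086 − 0.21698) / 0.04193 = 2.19 g/cm³

2.19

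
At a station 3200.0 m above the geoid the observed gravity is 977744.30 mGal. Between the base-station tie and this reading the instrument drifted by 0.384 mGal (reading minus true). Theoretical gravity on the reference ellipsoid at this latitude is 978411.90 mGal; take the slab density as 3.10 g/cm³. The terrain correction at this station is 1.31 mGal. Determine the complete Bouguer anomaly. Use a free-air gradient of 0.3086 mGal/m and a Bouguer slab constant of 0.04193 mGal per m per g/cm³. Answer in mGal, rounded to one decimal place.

Drift-corrected reading = 977744.30 − (0.384) = 977743.916 mGal
Free-air correction = 0.3086 × 3200.0 = 987.52 mGal
Free-air anomaly = 977743.916 − 978411.90 + (987.52) = 319.536 mGal
Bouguer slab correction = 0.04193 × 3.10 × 3200.0 = 415.95 mGal
Simple Bouguer anomaly = 319.536 − (415.95) = -96.414 mGal
Complete Bouguer anomaly = -96.414 + 1.31 = -95.104 mGal

-95.1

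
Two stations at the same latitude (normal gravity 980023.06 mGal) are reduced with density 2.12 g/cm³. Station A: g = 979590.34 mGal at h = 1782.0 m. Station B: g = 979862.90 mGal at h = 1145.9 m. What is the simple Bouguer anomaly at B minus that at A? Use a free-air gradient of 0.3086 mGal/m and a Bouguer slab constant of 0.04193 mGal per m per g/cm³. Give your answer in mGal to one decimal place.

Δg_SB(A) = 979590.34 − 980023.06 + 0.3086×1782.0 − 0.04193×2.12×1782.0 = -41.20 mGal
Δg_SB(B) = 979862.90 − 980023.06 + 0.3086×1145.9 − 0.04193×2.12×1145.9 = 91.60 mGal
Difference = 91.60 − (-41.20) = 132.80 mGal

132.8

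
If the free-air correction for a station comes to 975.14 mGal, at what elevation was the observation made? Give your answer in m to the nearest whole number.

3160

h = 975.14 / 0.3086 = 3159.88 m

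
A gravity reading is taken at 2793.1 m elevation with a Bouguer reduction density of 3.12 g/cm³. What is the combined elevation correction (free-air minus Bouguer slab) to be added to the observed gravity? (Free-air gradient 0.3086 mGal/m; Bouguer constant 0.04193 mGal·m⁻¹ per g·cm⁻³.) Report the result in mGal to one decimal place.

Combined gradient = 0.3086 − 0.04193 × 3.12 = 0.1777784 mGal/m
Combined elevation correction = 0.1777784 × 2793.1 = 496.6 mGal

496.6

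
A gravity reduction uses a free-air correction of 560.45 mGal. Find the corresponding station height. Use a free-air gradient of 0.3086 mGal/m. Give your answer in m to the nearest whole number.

h = 560.45 / 0.3086 = 1816.10 m

1816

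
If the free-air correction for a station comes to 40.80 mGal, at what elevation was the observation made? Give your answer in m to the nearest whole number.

132

h = 40.80 / 0.3086 = 132.21 m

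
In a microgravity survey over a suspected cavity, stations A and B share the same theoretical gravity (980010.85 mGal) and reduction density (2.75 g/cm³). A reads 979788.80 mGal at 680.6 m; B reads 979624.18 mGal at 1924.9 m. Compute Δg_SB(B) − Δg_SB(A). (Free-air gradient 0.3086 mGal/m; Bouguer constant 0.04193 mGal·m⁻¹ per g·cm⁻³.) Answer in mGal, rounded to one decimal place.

75.9

Δg_SB(A) = 979788.80 − 980010.85 + 0.3086×680.6 − 0.04193×2.75×680.6 = -90.50 mGal
Δg_SB(B) = 979624.18 − 980010.85 + 0.3086×1924.9 − 0.04193×2.75×1924.9 = -14.60 mGal
Difference = -14.60 − (-90.50) = 75.90 mGal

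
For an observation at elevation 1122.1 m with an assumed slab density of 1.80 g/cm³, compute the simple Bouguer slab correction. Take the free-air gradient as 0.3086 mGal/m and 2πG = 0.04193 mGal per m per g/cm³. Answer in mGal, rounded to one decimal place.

Bouguer slab correction = 0.04193 × 1.80 × 1122.1 = 84.7 mGal

84.7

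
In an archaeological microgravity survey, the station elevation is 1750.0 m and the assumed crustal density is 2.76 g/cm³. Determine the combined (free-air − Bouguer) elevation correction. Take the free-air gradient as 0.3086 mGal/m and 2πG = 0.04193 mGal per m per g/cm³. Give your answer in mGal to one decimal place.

Combined gradient = 0.3086 − 0.04193 × 2.76 = 0.1928732 mGal/m
Combined elevation correction = 0.1928732 × 1750.0 = 337.5 mGal

337.5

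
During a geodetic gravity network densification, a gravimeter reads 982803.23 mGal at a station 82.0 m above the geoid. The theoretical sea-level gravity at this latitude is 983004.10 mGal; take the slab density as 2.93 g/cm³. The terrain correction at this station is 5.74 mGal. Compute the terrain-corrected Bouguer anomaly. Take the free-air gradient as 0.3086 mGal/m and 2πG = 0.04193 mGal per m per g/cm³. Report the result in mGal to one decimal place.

Free-air correction = 0.3086 × 82.0 = 25.31 mGal
Free-air anomaly = 982803.23 − 983004.10 + (25.31) = -175.56 mGal
Bouguer slab correction = 0.04193 × 2.93 × 82.0 = 10.07 mGal
Simple Bouguer anomaly = -175.56 − (10.07) = -185.63 mGal
Complete Bouguer anomaly = -185.63 + 5.74 = -179.89 mGal

-179.9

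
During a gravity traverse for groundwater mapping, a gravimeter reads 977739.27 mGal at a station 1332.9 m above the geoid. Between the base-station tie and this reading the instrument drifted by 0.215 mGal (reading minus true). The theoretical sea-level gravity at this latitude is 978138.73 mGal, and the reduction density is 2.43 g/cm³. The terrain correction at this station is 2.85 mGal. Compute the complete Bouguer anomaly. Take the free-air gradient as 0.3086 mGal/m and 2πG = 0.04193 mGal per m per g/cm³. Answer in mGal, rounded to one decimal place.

Drift-corrected reading = 977739.27 − (0.215) = 977739.055 mGal
Free-air correction = 0.3086 × 1332.9 = 411.33 mGal
Free-air anomaly = 977739.055 − 978138.73 + (411.33) = 11.655 mGal
Bouguer slab correction = 0.04193 × 2.43 × 1332.9 = 135.81 mGal
Simple Bouguer anomaly = 11.655 − (135.81) = -124.155 mGal
Complete Bouguer anomaly = -124.155 + 2.85 = -121.305 mGal

-121.3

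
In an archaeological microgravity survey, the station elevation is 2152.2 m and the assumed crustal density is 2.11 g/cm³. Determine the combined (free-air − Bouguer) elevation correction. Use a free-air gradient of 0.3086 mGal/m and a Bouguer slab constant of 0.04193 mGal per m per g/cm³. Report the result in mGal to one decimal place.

473.8

Combined gradient = 0.3086 − 0.04193 × 2.11 = 0.2201277 mGal/m
Combined elevation correction = 0.2201277 × 2152.2 = 473.8 mGal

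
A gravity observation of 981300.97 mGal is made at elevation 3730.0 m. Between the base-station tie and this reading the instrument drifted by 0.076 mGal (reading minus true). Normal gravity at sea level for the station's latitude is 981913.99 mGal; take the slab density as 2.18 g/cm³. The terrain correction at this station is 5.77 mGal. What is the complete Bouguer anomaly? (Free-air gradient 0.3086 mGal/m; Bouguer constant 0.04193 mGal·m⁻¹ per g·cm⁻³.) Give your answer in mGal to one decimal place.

Drift-corrected reading = 981300.97 − (0.076) = 981300.894 mGal
Free-air correction = 0.3086 × 3730.0 = 1151.08 mGal
Free-air anomaly = 981300.894 − 981913.99 + (1151.08) = 537.984 mGal
Bouguer slab correction = 0.04193 × 2.18 × 3730.0 = 340.95 mGal
Simple Bouguer anomaly = 537.984 − (340.95) = 197.034 mGal
Complete Bouguer anomaly = 197.034 + 5.77 = 202.804 mGal

202.8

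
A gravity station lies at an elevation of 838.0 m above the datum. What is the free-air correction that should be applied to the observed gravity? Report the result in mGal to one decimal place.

258.6

Free-air correction = 0.3086 × 838.0 = 258.6 mGal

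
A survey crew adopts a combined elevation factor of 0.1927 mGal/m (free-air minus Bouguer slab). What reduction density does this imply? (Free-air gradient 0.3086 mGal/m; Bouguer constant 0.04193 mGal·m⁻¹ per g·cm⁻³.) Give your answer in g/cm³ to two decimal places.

0.1927 = 0.3086 − 0.04193 × ρ
ρ = (0.3086 − 0.1927) / 0.04193 = 2.76 g/cm³

2.76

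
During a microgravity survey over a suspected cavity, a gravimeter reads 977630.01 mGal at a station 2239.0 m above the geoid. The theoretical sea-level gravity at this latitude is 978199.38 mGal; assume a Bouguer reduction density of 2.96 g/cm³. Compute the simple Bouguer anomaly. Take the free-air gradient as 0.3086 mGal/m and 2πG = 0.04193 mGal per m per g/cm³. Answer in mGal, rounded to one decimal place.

Free-air correction = 0.3086 × 2239.0 = 690.96 mGal
Free-air anomaly = 977630.01 − 978199.38 + (690.96) = 121.59 mGal
Bouguer slab correction = 0.04193 × 2.96 × 2239.0 = 277.89 mGal
Simple Bouguer anomaly = 121.59 − (277.89) = -156.30 mGal

-156.3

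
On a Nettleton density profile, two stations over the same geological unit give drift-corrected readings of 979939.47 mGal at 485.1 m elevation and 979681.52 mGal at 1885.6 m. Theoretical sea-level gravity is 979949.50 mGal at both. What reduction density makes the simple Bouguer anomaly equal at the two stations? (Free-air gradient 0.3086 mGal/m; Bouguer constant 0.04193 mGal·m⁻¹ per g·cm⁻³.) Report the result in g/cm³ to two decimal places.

Δg_obs = 979681.52 − 979939.47 = -257.95 mGal over Δh = 1885.6 − 485.1 = 1400.5 m
Equal Bouguer anomalies ⇒ Δg_obs + (0.3086 − 0.04193ρ)·Δh = 0
0.3086 − 0.04193ρ = −Δg_obs/Δh = 0.18418
ρ = (0.3086 − 0.18418) / 0.04193 = 2.97 g/cm³

2.97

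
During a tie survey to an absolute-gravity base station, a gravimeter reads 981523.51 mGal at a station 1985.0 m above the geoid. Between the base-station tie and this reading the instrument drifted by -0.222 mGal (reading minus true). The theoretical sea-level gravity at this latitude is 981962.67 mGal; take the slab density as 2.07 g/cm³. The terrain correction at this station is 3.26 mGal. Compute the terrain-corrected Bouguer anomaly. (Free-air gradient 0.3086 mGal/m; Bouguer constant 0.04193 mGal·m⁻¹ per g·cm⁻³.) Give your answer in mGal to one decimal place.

4.6

Drift-corrected reading = 981523.51 − (-0.222) = 981523.732 mGal
Free-air correction = 0.3086 × 1985.0 = 612.57 mGal
Free-air anomaly = 981523.732 − 981962.67 + (612.57) = 173.632 mGal
Bouguer slab correction = 0.04193 × 2.07 × 1985.0 = 172.29 mGal
Simple Bouguer anomaly = 173.632 − (172.29) = 1.342 mGal
Complete Bouguer anomaly = 1.342 + 3.26 = 4.602 mGal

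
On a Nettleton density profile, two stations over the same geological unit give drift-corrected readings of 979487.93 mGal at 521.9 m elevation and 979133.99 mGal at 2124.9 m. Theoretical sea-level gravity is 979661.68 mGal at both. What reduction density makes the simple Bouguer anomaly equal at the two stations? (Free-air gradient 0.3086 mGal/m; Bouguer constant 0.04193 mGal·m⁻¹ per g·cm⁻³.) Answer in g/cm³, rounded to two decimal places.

Δg_obs = 979133.99 − 979487.93 = -353.94 mGal over Δh = 2124.9 − 521.9 = 1603.0 m
Equal Bouguer anomalies ⇒ Δg_obs + (0.3086 − 0.04193ρ)·Δh = 0
0.3086 − 0.04193ρ = −Δg_obs/Δh = 0.22080
ρ = (0.3086 − 0.22080) / 0.04193 = 2.09 g/cm³

2.09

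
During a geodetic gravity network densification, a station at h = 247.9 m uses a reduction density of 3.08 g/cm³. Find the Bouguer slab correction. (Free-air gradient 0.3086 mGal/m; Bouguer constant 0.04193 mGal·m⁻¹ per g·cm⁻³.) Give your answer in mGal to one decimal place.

Bouguer slab correction = 0.04193 × 3.08 × 247.9 = 32.0 mGal

32.0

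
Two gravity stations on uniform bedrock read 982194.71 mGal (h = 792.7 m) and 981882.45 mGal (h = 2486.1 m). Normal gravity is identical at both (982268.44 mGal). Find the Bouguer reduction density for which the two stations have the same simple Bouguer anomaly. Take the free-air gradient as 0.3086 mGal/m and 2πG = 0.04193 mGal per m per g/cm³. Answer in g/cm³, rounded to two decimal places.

2.96

Δg_obs = 981882.45 − 982194.71 = -312.26 mGal over Δh = 2486.1 − 792.7 = 1693.4 m
Equal Bouguer anomalies ⇒ Δg_obs + (0.3086 − 0.04193ρ)·Δh = 0
0.3086 − 0.04193ρ = −Δg_obs/Δh = 0.18440
ρ = (0.3086 − 0.18440) / 0.04193 = 2.96 g/cm³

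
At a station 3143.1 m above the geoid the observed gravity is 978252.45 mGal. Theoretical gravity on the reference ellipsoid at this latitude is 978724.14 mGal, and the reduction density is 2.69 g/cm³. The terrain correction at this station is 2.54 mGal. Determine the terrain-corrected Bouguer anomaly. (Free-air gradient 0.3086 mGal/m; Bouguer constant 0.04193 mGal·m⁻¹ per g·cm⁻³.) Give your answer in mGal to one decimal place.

146.3

Free-air correction = 0.3086 × 3143.1 = 969.96 mGal
Free-air anomaly = 978252.45 − 978724.14 + (969.96) = 498.27 mGal
Bouguer slab correction = 0.04193 × 2.69 × 3143.1 = 354.52 mGal
Simple Bouguer anomaly = 498.27 − (354.52) = 143.75 mGal
Complete Bouguer anomaly = 143.75 + 2.54 = 146.29 mGal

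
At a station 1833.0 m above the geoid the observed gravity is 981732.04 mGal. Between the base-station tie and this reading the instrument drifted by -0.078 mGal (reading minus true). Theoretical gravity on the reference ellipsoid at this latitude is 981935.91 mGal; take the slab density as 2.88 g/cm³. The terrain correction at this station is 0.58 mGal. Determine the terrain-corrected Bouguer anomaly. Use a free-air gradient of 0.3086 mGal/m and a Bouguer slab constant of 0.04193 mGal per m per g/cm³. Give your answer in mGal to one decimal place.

141.1

Drift-corrected reading = 981732.04 − (-0.078) = 981732.118 mGal
Free-air correction = 0.3086 × 1833.0 = 565.66 mGal
Free-air anomaly = 981732.118 − 981935.91 + (565.66) = 361.868 mGal
Bouguer slab correction = 0.04193 × 2.88 × 1833.0 = 221.35 mGal
Simple Bouguer anomaly = 361.868 − (221.35) = 140.518 mGal
Complete Bouguer anomaly = 140.518 + 0.58 = 141.098 mGal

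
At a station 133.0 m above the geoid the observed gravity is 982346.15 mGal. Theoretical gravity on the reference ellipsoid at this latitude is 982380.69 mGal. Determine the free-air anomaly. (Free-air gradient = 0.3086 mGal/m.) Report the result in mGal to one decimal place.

6.5

Free-air correction = 0.3086 × 133.0 = 41.04 mGal
Free-air anomaly = 982346.15 − 982380.69 + (41.04) = 6.50 mGal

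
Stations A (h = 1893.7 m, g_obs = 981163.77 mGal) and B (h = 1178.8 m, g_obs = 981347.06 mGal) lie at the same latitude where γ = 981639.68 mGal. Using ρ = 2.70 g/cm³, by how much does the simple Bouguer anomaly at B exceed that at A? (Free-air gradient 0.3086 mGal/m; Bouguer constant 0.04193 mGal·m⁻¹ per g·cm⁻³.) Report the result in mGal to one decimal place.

Δg_SB(A) = 981163.77 − 981639.68 + 0.3086×1893.7 − 0.04193×2.70×1893.7 = -105.90 mGal
Δg_SB(B) = 981347.06 − 981639.68 + 0.3086×1178.8 − 0.04193×2.70×1178.8 = -62.30 mGal
Difference = -62.30 − (-105.90) = 43.60 mGal

43.6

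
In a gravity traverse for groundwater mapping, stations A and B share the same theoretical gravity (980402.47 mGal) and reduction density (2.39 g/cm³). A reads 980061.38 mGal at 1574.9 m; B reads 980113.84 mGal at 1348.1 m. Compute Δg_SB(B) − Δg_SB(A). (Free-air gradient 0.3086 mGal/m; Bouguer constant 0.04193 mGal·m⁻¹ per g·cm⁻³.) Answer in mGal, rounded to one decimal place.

5.2

Δg_SB(A) = 980061.38 − 980402.47 + 0.3086×1574.9 − 0.04193×2.39×1574.9 = -12.90 mGal
Δg_SB(B) = 980113.84 − 980402.47 + 0.3086×1348.1 − 0.04193×2.39×1348.1 = -7.70 mGal
Difference = -7.70 − (-12.90) = 5.20 mGal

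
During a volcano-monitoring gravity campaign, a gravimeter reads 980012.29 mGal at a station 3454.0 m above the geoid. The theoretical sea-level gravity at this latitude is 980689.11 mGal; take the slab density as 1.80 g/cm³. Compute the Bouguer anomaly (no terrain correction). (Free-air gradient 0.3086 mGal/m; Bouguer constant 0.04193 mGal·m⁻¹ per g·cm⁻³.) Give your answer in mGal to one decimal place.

Free-air correction = 0.3086 × 3454.0 = 1065.90 mGal
Free-air anomaly = 980012.29 − 980689.11 + (1065.90) = 389.08 mGal
Bouguer slab correction = 0.04193 × 1.80 × 3454.0 = 260.69 mGal
Simple Bouguer anomaly = 389.08 − (260.69) = 128.39 mGal

128.4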